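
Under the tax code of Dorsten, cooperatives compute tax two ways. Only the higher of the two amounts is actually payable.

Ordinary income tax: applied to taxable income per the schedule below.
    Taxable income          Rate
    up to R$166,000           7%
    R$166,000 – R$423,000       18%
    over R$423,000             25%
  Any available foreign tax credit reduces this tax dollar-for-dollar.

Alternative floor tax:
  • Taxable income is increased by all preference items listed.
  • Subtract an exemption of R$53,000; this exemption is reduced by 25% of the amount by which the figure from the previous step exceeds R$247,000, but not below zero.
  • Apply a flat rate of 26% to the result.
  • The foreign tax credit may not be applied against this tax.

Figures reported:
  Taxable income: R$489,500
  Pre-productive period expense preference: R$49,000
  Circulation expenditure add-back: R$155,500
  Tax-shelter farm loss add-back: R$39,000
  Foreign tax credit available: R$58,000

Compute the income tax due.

Alternative floor tax:
  Adjusted income: R$489,500 + R$49,000 + R$155,500 + R$39,000 = R$733,000
  Exemption: 25% × (R$733,000 − R$247,000) = R$121,500 ≥ R$53,000, so the exemption is fully phased out
  Base: R$733,000 − R$0 = R$733,000
  R$733,000 × 26% = R$190,580

Ordinary income tax:
  R$166,000 × 7% = R$11,620
  R$257,000 × 18% = R$46,260
  R$66,500 × 25% = R$16,625
  → R$74,505
  Less foreign tax credit R$58,000 → R$16,505

R$190,580 > R$16,505, so the alternative floor tax is the binding amount.

R$190,580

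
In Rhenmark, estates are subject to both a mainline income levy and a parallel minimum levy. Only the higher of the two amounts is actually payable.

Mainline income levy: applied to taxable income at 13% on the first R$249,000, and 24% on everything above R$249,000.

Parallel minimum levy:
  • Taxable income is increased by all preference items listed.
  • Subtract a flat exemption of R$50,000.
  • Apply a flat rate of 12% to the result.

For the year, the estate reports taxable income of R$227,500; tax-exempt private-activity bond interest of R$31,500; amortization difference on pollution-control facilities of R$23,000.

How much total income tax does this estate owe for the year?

Parallel minimum levy:
  Adjusted income: R$227,500 + R$31,500 + R$23,000 = R$282,000
  Less exemption R$50,000 → base R$232,000
  R$232,000 × 12% = R$27,840

Mainline income levy:
  R$227,500 × 13% = R$29,575

R$29,575 > R$27,840, so the mainline income levy governs.

R$29,575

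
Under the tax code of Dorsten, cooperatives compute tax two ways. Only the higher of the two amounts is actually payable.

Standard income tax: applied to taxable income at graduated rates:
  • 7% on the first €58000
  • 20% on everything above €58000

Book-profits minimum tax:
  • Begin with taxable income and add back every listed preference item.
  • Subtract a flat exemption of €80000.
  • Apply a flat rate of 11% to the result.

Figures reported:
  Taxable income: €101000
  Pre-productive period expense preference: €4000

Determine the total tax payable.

€12660

Standard income tax:
  €58000 × 7% = €4060
  €43000 × 20% = €8600
  → €12660

Book-profits minimum tax:
  Adjusted income: €101000 + €4000 = €105000
  Less exemption €80000 → base €25000
  €25000 × 11% = €2750

€12660 > €2750, so the standard income tax governs.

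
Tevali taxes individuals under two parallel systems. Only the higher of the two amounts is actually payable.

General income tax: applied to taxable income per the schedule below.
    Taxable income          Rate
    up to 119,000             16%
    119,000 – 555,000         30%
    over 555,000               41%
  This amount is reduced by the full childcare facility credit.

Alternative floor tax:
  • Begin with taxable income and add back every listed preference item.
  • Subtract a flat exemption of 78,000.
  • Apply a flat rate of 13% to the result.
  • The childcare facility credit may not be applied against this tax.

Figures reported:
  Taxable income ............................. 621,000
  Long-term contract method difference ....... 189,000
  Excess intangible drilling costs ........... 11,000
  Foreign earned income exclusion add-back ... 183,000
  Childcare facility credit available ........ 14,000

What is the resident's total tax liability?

162,900

Alternative floor tax:
  Adjusted income: 621,000 + 189,000 + 11,000 + 183,000 = 1,004,000
  Less exemption 78,000 → base 926,000
  926,000 × 13% = 120,380

General income tax:
  119,000 × 16% = 19,040
  436,000 × 30% = 130,800
  66,000 × 41% = 27,060
  → 176,900
  Less childcare facility credit 14,000 → 162,900

162,900 > 120,380, so the general income tax governs.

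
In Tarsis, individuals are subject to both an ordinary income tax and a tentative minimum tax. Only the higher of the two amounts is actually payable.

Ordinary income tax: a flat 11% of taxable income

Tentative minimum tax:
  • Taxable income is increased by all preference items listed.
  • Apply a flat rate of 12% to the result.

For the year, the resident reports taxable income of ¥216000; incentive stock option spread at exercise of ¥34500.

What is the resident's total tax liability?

¥30060

Tentative minimum tax:
  Adjusted income: ¥216000 + ¥34500 = ¥250500
  ¥250500 × 12% = ¥30060

Ordinary income tax:
  ¥216000 × 11% = ¥23760

¥30060 > ¥23760, so the tentative minimum tax is the binding amount.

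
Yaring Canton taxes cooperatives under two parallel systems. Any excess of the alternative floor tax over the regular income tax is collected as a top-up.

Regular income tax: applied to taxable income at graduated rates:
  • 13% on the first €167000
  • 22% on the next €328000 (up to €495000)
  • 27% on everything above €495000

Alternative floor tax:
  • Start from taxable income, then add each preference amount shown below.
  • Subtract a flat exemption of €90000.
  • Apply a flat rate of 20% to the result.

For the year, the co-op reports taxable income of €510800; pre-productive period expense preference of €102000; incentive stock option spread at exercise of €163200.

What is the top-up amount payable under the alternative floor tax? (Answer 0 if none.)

Alternative floor tax:
  Adjusted income: €510800 + €102000 + €163200 = €776000
  Less exemption €90000 → base €686000
  €686000 × 20% = €137200

Regular income tax:
  €167000 × 13% = €21710
  €328000 × 22% = €72160
  €15800 × 27% = €4266
  → €98136

Excess of alternative floor tax over regular income tax: €137200 − €98136 = €39064.

€39064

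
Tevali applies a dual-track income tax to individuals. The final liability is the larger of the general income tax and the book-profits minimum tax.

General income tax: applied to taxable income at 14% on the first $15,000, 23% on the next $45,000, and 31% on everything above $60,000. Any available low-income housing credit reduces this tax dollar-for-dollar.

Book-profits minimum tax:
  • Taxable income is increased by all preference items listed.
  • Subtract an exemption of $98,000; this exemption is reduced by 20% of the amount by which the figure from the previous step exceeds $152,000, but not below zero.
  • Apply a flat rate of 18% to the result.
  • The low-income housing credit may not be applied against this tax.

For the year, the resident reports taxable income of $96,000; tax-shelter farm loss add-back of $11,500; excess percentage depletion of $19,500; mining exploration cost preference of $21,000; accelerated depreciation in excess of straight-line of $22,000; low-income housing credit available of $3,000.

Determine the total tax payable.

General income tax:
  $15,000 × 14% = $2,100
  $45,000 × 23% = $10,350
  $36,000 × 31% = $11,160
  → $23,610
  Less low-income housing credit $3,000 → $20,610

Book-profits minimum tax:
  Adjusted income: $96,000 + $11,500 + $19,500 + $21,000 + $22,000 = $170,000
  Exemption: $98,000 − 20% × ($170,000 − $152,000) = $98,000 − $3,600 = $94,400
  Base: $170,000 − $94,400 = $75,600
  $75,600 × 18% = $13,608

$20,610 > $13,608, so the general income tax governs.

$20,610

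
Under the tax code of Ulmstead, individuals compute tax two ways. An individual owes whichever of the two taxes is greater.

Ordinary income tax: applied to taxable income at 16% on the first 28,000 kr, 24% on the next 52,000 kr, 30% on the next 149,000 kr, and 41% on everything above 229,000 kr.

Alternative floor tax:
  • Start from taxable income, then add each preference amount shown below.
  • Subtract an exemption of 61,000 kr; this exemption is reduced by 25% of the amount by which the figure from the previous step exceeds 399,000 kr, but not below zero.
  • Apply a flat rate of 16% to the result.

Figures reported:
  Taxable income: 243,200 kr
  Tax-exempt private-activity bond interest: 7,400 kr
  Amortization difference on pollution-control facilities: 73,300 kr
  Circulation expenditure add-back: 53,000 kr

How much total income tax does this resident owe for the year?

67,482 kr

Alternative floor tax:
  Adjusted income: 243,200 kr + 7,400 kr + 73,300 kr + 53,000 kr = 376,900 kr
  Exemption: 376,900 kr ≤ 399,000 kr, so full 61,000 kr applies
  Base: 376,900 kr − 61,000 kr = 315,900 kr
  315,900 kr × 16% = 50,544 kr

Ordinary income tax:
  28,000 kr × 16% = 4,480 kr
  52,000 kr × 24% = 12,480 kr
  149,000 kr × 30% = 44,700 kr
  14,200 kr × 41% = 5,822 kr
  → 67,482 kr

67,482 kr > 50,544 kr, so the ordinary income tax governs.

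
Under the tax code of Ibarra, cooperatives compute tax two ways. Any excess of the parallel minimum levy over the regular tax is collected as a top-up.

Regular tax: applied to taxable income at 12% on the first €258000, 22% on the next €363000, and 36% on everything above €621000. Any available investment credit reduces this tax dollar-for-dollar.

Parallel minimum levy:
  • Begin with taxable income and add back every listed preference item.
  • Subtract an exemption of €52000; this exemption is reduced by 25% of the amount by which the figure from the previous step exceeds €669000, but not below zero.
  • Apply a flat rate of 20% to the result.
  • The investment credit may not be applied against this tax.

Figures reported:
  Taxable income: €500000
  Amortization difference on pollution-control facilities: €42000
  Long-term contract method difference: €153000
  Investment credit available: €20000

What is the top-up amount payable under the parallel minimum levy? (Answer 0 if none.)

€65700

Parallel minimum levy:
  Adjusted income: €500000 + €42000 + €153000 = €695000
  Exemption: €52000 − 25% × (€695000 − €669000) = €52000 − €6500 = €45500
  Base: €695000 − €45500 = €649500
  €649500 × 20% = €129900

Regular tax:
  €258000 × 12% = €30960
  €242000 × 22% = €53240
  → €84200
  Less investment credit €20000 → €64200

Excess of parallel minimum levy over regular tax: €129900 − €64200 = €65700.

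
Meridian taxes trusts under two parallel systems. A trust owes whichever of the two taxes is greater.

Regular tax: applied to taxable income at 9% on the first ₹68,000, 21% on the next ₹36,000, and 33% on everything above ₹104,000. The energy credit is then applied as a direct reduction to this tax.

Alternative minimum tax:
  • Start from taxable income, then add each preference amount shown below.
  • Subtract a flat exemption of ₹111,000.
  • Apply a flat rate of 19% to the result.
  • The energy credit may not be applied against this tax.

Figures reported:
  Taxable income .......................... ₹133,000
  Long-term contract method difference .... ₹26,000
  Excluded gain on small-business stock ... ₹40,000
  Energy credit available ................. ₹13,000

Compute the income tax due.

₹16,720

Alternative minimum tax:
  Adjusted income: ₹133,000 + ₹26,000 + ₹40,000 = ₹199,000
  Less exemption ₹111,000 → base ₹88,000
  ₹88,000 × 19% = ₹16,720

Regular tax:
  ₹68,000 × 9% = ₹6,120
  ₹36,000 × 21% = ₹7,560
  ₹29,000 × 33% = ₹9,570
  → ₹23,250
  Less energy credit ₹13,000 → ₹10,250

₹16,720 > ₹10,250, so the alternative minimum tax is the binding amount.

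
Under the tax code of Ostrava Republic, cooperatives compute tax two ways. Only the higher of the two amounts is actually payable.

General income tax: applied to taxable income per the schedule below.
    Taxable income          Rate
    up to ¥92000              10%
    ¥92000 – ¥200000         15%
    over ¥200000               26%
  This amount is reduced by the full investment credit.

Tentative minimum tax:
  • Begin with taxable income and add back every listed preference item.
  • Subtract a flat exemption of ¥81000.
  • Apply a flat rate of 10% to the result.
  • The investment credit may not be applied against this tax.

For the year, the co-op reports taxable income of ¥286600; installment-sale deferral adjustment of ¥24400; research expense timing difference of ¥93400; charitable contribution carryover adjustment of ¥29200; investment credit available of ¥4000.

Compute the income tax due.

Tentative minimum tax:
  Adjusted income: ¥286600 + ¥24400 + ¥93400 + ¥29200 = ¥433600
  Less exemption ¥81000 → base ¥352600
  ¥352600 × 10% = ¥35260

General income tax:
  ¥92000 × 10% = ¥9200
  ¥108000 × 15% = ¥16200
  ¥86600 × 26% = ¥22516
  → ¥47916
  Less investment credit ¥4000 → ¥43916

¥43916 > ¥35260, so the general income tax governs.

¥43916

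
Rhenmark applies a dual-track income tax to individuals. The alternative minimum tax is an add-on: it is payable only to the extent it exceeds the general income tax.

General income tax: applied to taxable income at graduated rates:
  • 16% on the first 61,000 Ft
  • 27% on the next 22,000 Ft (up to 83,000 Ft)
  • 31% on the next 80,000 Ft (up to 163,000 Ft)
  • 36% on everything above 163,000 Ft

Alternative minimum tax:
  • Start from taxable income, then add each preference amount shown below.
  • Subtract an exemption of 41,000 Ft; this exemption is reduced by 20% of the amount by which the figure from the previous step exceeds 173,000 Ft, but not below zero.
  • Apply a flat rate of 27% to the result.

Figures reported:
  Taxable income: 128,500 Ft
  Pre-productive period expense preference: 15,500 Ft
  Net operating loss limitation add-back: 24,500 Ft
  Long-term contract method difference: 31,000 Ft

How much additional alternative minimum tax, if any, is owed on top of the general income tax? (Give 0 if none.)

General income tax:
  61,000 Ft × 16% = 9,760 Ft
  22,000 Ft × 27% = 5,940 Ft
  45,500 Ft × 31% = 14,105 Ft
  → 29,805 Ft

Alternative minimum tax:
  Adjusted income: 128,500 Ft + 15,500 Ft + 24,500 Ft + 31,000 Ft = 199,500 Ft
  Exemption: 41,000 Ft − 20% × (199,500 Ft − 173,000 Ft) = 41,000 Ft − 5,300 Ft = 35,700 Ft
  Base: 199,500 Ft − 35,700 Ft = 163,800 Ft
  163,800 Ft × 27% = 44,226 Ft

Excess of alternative minimum tax over general income tax: 44,226 Ft − 29,805 Ft = 14,421 Ft.

14,421 Ft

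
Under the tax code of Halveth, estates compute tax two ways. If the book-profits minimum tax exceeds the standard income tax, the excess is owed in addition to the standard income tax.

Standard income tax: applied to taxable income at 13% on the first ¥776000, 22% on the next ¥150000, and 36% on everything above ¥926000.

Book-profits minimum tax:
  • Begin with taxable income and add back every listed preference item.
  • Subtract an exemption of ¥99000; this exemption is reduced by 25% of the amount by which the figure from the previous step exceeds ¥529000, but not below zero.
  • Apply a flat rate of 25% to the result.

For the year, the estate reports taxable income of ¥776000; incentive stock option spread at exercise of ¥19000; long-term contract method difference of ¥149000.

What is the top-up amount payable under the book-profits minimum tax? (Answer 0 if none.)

¥135120

Book-profits minimum tax:
  Adjusted income: ¥776000 + ¥19000 + ¥149000 = ¥944000
  Exemption: 25% × (¥944000 − ¥529000) = ¥103750 ≥ ¥99000, so the exemption is fully phased out
  Base: ¥944000 − ¥0 = ¥944000
  ¥944000 × 25% = ¥236000

Standard income tax:
  ¥776000 × 13% = ¥100880

Excess of book-profits minimum tax over standard income tax: ¥236000 − ¥100880 = ¥135120.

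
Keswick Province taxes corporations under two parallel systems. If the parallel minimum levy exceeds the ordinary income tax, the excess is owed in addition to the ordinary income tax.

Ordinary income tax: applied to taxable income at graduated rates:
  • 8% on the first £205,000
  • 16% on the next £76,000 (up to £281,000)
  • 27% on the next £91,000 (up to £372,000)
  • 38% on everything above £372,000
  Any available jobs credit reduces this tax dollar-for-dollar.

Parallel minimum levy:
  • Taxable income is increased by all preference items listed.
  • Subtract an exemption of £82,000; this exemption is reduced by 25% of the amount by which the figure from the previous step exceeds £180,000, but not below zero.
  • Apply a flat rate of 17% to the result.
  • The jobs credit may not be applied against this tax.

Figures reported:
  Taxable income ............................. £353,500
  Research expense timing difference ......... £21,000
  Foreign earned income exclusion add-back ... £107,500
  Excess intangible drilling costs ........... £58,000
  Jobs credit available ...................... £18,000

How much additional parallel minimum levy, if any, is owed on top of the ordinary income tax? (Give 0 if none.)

Parallel minimum levy:
  Adjusted income: £353,500 + £21,000 + £107,500 + £58,000 = £540,000
  Exemption: 25% × (£540,000 − £180,000) = £90,000 ≥ £82,000, so the exemption is fully phased out
  Base: £540,000 − £0 = £540,000
  £540,000 × 17% = £91,800

Ordinary income tax:
  £205,000 × 8% = £16,400
  £76,000 × 16% = £12,160
  £72,500 × 27% = £19,575
  → £48,135
  Less jobs credit £18,000 → £30,135

Excess of parallel minimum levy over ordinary income tax: £91,800 − £30,135 = £61,665.

£61,665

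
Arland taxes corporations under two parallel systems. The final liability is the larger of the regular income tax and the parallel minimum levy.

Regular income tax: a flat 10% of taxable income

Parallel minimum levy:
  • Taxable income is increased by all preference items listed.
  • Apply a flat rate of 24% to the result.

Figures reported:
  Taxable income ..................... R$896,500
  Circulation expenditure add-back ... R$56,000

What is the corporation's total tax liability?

Parallel minimum levy:
  Adjusted income: R$896,500 + R$56,000 = R$952,500
  R$952,500 × 24% = R$228,600

Regular income tax:
  R$896,500 × 10% = R$89,650

R$228,600 > R$89,650, so the parallel minimum levy is the binding amount.

R$228,600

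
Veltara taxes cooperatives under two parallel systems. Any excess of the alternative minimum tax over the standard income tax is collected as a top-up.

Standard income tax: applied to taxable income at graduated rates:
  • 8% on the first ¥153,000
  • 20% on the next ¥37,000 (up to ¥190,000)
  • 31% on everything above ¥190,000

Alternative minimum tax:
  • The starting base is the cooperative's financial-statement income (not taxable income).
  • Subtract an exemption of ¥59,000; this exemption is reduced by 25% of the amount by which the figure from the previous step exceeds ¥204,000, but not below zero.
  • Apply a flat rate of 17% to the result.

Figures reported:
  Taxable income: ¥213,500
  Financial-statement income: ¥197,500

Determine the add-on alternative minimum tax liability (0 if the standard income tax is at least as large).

Alternative minimum tax:
  Base (financial-statement income): ¥197,500
  Exemption: ¥197,500 ≤ ¥204,000, so full ¥59,000 applies
  Base: ¥197,500 − ¥59,000 = ¥138,500
  ¥138,500 × 17% = ¥23,545

Standard income tax:
  ¥153,000 × 8% = ¥12,240
  ¥37,000 × 20% = ¥7,400
  ¥23,500 × 31% = ¥7,285
  → ¥26,925

¥23,545 ≤ ¥26,925, so no add-on is due.

¥0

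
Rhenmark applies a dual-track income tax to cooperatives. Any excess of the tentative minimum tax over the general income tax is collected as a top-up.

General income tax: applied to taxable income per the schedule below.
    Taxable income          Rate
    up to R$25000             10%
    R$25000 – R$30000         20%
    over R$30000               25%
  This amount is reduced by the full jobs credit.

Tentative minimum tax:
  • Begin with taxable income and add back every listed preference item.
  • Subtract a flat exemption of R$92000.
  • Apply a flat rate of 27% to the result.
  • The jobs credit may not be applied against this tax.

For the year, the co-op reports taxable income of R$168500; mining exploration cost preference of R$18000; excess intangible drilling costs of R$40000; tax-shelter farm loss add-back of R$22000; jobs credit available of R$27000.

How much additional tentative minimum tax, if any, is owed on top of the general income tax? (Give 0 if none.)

R$31130

Tentative minimum tax:
  Adjusted income: R$168500 + R$18000 + R$40000 + R$22000 = R$248500
  Less exemption R$92000 → base R$156500
  R$156500 × 27% = R$42255

General income tax:
  R$25000 × 10% = R$2500
  R$5000 × 20% = R$1000
  R$138500 × 25% = R$34625
  → R$38125
  Less jobs credit R$27000 → R$11125

Excess of tentative minimum tax over general income tax: R$42255 − R$11125 = R$31130.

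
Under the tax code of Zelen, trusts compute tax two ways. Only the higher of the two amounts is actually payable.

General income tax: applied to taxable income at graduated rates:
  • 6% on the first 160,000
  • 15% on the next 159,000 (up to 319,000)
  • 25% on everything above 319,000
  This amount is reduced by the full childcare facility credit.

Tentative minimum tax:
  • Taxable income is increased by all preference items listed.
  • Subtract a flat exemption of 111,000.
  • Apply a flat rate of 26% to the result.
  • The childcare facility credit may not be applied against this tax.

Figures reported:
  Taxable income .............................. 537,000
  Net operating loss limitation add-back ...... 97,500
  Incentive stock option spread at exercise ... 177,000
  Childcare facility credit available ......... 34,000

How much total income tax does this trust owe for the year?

Tentative minimum tax:
  Adjusted income: 537,000 + 97,500 + 177,000 = 811,500
  Less exemption 111,000 → base 700,500
  700,500 × 26% = 182,130

General income tax:
  160,000 × 6% = 9,600
  159,000 × 15% = 23,850
  218,000 × 25% = 54,500
  → 87,950
  Less childcare facility credit 34,000 → 53,950

182,130 > 53,950, so the tentative minimum tax is the binding amount.

182,130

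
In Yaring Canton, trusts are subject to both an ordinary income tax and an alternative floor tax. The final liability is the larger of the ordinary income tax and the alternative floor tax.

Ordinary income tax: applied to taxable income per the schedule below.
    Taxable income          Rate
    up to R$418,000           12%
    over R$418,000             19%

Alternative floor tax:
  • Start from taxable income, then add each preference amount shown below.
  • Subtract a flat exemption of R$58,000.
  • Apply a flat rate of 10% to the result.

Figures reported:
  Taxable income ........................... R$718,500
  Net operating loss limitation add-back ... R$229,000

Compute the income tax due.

Ordinary income tax:
  R$418,000 × 12% = R$50,160
  R$300,500 × 19% = R$57,095
  → R$107,255

Alternative floor tax:
  Adjusted income: R$718,500 + R$229,000 = R$947,500
  Less exemption R$58,000 → base R$889,500
  R$889,500 × 10% = R$88,950

R$107,255 > R$88,950, so the ordinary income tax governs.

R$107,255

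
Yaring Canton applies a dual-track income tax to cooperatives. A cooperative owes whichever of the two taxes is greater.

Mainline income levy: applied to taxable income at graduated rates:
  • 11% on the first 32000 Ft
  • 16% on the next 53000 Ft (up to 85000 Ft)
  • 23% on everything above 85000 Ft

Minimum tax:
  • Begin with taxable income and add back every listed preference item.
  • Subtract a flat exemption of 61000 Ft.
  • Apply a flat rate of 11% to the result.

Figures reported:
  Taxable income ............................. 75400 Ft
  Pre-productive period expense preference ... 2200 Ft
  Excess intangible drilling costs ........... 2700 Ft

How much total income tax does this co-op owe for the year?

Minimum tax:
  Adjusted income: 75400 Ft + 2200 Ft + 2700 Ft = 80300 Ft
  Less exemption 61000 Ft → base 19300 Ft
  19300 Ft × 11% = 2123 Ft

Mainline income levy:
  32000 Ft × 11% = 3520 Ft
  43400 Ft × 16% = 6944 Ft
  → 10464 Ft

10464 Ft > 2123 Ft, so the mainline income levy governs.

10464 Ft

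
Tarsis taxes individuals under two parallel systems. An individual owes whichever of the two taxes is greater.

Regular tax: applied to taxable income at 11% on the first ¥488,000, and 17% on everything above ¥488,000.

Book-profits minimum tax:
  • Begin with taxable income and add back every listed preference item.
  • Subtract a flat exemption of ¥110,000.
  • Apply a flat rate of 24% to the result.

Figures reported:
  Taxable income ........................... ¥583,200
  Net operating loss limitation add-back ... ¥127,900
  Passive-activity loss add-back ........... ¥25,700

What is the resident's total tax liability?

Book-profits minimum tax:
  Adjusted income: ¥583,200 + ¥127,900 + ¥25,700 = ¥736,800
  Less exemption ¥110,000 → base ¥626,800
  ¥626,800 × 24% = ¥150,432

Regular tax:
  ¥488,000 × 11% = ¥53,680
  ¥95,200 × 17% = ¥16,184
  → ¥69,864

¥150,432 > ¥69,864, so the book-profits minimum tax is the binding amount.

¥150,432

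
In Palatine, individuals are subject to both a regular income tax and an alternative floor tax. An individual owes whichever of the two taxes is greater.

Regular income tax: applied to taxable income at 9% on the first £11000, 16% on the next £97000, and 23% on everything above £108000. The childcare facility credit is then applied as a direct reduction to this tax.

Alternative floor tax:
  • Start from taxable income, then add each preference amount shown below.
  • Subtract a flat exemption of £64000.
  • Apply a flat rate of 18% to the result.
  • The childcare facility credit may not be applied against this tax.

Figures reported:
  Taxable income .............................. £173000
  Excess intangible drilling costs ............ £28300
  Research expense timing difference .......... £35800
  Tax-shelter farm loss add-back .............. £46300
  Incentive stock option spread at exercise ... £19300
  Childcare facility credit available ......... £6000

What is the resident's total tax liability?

£42966

Regular income tax:
  £11000 × 9% = £990
  £97000 × 16% = £15520
  £65000 × 23% = £14950
  → £31460
  Less childcare facility credit £6000 → £25460

Alternative floor tax:
  Adjusted income: £173000 + £28300 + £35800 + £46300 + £19300 = £302700
  Less exemption £64000 → base £238700
  £238700 × 18% = £42966

£42966 > £25460, so the alternative floor tax is the binding amount.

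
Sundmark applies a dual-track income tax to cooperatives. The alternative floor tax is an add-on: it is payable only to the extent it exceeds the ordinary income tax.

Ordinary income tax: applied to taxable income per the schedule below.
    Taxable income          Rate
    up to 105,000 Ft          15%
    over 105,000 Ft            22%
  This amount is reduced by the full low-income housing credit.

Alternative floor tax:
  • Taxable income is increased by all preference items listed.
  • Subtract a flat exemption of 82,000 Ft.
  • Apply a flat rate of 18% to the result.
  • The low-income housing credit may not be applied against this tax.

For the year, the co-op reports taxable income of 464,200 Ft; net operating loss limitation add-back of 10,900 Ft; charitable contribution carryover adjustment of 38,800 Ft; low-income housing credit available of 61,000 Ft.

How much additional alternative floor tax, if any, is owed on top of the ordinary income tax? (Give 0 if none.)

43,968 Ft

Alternative floor tax:
  Adjusted income: 464,200 Ft + 10,900 Ft + 38,800 Ft = 513,900 Ft
  Less exemption 82,000 Ft → base 431,900 Ft
  431,900 Ft × 18% = 77,742 Ft

Ordinary income tax:
  105,000 Ft × 15% = 15,750 Ft
  359,200 Ft × 22% = 79,024 Ft
  → 94,774 Ft
  Less low-income housing credit 61,000 Ft → 33,774 Ft

Excess of alternative floor tax over ordinary income tax: 77,742 Ft − 33,774 Ft = 43,968 Ft.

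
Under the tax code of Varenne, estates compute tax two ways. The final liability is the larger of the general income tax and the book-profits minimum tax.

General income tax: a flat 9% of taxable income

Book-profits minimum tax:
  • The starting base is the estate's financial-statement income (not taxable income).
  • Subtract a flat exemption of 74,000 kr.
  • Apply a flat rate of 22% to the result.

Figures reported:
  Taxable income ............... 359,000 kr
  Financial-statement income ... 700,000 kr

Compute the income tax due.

General income tax:
  359,000 kr × 9% = 32,310 kr

Book-profits minimum tax:
  Base (financial-statement income): 700,000 kr
  Less exemption 74,000 kr → base 626,000 kr
  626,000 kr × 22% = 137,720 kr

137,720 kr > 32,310 kr, so the book-profits minimum tax is the binding amount.

137,720 kr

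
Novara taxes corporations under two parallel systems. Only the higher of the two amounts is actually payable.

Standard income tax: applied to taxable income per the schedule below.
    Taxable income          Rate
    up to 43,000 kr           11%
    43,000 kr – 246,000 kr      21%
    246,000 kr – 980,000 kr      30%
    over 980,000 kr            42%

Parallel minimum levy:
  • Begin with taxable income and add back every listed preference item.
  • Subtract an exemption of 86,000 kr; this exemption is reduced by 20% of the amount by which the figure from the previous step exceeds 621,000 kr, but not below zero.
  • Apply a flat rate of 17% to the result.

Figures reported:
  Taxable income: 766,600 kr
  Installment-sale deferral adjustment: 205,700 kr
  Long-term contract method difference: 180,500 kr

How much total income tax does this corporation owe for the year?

Standard income tax:
  43,000 kr × 11% = 4,730 kr
  203,000 kr × 21% = 42,630 kr
  520,600 kr × 30% = 156,180 kr
  → 203,540 kr

Parallel minimum levy:
  Adjusted income: 766,600 kr + 205,700 kr + 180,500 kr = 1,152,800 kr
  Exemption: 20% × (1,152,800 kr − 621,000 kr) = 106,360 kr ≥ 86,000 kr, so the exemption is fully phased out
  Base: 1,152,800 kr − 0 kr = 1,152,800 kr
  1,152,800 kr × 17% = 195,976 kr

203,540 kr > 195,976 kr, so the standard income tax governs.

203,540 kr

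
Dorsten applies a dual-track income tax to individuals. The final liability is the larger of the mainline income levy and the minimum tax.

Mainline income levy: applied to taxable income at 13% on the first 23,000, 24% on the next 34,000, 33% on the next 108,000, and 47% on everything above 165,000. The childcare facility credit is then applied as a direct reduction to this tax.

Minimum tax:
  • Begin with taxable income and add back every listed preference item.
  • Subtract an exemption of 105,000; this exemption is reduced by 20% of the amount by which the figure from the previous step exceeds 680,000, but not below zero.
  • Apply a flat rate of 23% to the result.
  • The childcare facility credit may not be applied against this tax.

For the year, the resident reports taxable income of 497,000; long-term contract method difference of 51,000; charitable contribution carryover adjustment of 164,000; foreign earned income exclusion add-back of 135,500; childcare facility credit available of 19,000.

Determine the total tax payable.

Minimum tax:
  Adjusted income: 497,000 + 51,000 + 164,000 + 135,500 = 847,500
  Exemption: 105,000 − 20% × (847,500 − 680,000) = 105,000 − 33,500 = 71,500
  Base: 847,500 − 71,500 = 776,000
  776,000 × 23% = 178,480

Mainline income levy:
  23,000 × 13% = 2,990
  34,000 × 24% = 8,160
  108,000 × 33% = 35,640
  332,000 × 47% = 156,040
  → 202,830
  Less childcare facility credit 19,000 → 183,830

183,830 > 178,480, so the mainline income levy governs.

183,830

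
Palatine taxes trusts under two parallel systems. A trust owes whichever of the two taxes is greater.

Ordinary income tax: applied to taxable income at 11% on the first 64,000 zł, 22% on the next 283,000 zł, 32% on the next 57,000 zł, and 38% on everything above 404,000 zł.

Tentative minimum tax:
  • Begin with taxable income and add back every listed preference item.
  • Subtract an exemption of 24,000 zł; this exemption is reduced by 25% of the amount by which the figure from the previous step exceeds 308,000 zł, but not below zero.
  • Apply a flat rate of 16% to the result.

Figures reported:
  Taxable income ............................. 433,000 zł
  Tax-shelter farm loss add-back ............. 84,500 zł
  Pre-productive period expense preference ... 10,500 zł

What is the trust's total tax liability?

Tentative minimum tax:
  Adjusted income: 433,000 zł + 84,500 zł + 10,500 zł = 528,000 zł
  Exemption: 25% × (528,000 zł − 308,000 zł) = 55,000 zł ≥ 24,000 zł, so the exemption is fully phased out
  Base: 528,000 zł − 0 zł = 528,000 zł
  528,000 zł × 16% = 84,480 zł

Ordinary income tax:
  64,000 zł × 11% = 7,040 zł
  283,000 zł × 22% = 62,260 zł
  57,000 zł × 32% = 18,240 zł
  29,000 zł × 38% = 11,020 zł
  → 98,560 zł

98,560 zł > 84,480 zł, so the ordinary income tax governs.

98,560 zł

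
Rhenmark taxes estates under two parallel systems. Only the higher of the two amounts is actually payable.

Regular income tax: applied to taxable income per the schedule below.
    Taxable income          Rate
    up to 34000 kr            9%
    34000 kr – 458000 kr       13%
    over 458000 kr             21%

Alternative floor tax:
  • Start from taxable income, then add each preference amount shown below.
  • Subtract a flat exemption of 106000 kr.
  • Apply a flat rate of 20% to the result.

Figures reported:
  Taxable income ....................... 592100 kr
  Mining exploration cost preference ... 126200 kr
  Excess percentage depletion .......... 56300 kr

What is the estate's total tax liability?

133720 kr

Regular income tax:
  34000 kr × 9% = 3060 kr
  424000 kr × 13% = 55120 kr
  134100 kr × 21% = 28161 kr
  → 86341 kr

Alternative floor tax:
  Adjusted income: 592100 kr + 126200 kr + 56300 kr = 774600 kr
  Less exemption 106000 kr → base 668600 kr
  668600 kr × 20% = 133720 kr

133720 kr > 86341 kr, so the alternative floor tax is the binding amount.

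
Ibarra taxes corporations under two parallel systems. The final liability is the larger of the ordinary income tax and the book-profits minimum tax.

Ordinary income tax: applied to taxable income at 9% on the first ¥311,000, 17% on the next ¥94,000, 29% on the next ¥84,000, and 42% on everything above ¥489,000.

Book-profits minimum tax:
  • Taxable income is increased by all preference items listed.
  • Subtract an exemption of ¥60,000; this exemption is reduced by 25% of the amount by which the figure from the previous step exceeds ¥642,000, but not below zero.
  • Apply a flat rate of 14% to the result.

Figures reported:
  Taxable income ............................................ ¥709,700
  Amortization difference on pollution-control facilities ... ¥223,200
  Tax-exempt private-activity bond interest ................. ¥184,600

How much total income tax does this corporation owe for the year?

Ordinary income tax:
  ¥311,000 × 9% = ¥27,990
  ¥94,000 × 17% = ¥15,980
  ¥84,000 × 29% = ¥24,360
  ¥220,700 × 42% = ¥92,694
  → ¥161,024

Book-profits minimum tax:
  Adjusted income: ¥709,700 + ¥223,200 + ¥184,600 = ¥1,117,500
  Exemption: 25% × (¥1,117,500 − ¥642,000) = ¥118,875 ≥ ¥60,000, so the exemption is fully phased out
  Base: ¥1,117,500 − ¥0 = ¥1,117,500
  ¥1,117,500 × 14% = ¥156,450

¥161,024 > ¥156,450, so the ordinary income tax governs.

¥161,024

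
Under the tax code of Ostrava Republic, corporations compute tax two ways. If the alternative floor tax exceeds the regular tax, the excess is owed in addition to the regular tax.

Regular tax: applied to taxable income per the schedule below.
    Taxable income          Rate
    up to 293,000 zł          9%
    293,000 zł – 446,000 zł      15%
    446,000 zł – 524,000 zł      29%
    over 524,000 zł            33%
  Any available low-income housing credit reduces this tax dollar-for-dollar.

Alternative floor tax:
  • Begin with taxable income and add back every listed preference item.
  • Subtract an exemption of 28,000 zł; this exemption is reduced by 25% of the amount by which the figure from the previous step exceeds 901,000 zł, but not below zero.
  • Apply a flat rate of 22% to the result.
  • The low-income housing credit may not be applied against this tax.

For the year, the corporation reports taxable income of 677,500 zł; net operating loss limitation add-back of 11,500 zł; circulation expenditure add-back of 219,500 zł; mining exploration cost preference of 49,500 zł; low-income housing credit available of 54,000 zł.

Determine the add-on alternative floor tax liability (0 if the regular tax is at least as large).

139,140 zł

Regular tax:
  293,000 zł × 9% = 26,370 zł
  153,000 zł × 15% = 22,950 zł
  78,000 zł × 29% = 22,620 zł
  153,500 zł × 33% = 50,655 zł
  → 122,595 zł
  Less low-income housing credit 54,000 zł → 68,595 zł

Alternative floor tax:
  Adjusted income: 677,500 zł + 11,500 zł + 219,500 zł + 49,500 zł = 958,000 zł
  Exemption: 28,000 zł − 25% × (958,000 zł − 901,000 zł) = 28,000 zł − 14,250 zł = 13,750 zł
  Base: 958,000 zł − 13,750 zł = 944,250 zł
  944,250 zł × 22% = 207,735 zł

Excess of alternative floor tax over regular tax: 207,735 zł − 68,595 zł = 139,140 zł.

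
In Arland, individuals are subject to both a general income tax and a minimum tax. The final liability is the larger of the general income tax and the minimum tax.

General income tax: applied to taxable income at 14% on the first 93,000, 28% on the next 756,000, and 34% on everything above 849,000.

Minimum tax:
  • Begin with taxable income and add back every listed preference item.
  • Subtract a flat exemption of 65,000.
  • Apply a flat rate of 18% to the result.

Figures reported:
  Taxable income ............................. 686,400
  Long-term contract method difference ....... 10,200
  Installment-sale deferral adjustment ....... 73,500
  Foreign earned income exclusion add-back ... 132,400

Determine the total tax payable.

179,172

Minimum tax:
  Adjusted income: 686,400 + 10,200 + 73,500 + 132,400 = 902,500
  Less exemption 65,000 → base 837,500
  837,500 × 18% = 150,750

General income tax:
  93,000 × 14% = 13,020
  593,400 × 28% = 166,152
  → 179,172

179,172 > 150,750, so the general income tax governs.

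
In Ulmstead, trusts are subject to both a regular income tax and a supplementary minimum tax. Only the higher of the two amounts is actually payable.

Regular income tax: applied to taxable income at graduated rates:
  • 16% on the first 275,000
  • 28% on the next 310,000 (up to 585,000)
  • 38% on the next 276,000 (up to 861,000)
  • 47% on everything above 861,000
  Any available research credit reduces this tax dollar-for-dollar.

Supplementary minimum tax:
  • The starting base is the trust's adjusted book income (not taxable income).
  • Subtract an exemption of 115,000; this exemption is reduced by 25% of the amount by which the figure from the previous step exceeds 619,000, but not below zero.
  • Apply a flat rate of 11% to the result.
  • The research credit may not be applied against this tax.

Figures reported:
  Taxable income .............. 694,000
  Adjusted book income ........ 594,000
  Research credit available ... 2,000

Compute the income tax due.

Regular income tax:
  275,000 × 16% = 44,000
  310,000 × 28% = 86,800
  109,000 × 38% = 41,420
  → 172,220
  Less research credit 2,000 → 170,220

Supplementary minimum tax:
  Base (adjusted book income): 594,000
  Exemption: 594,000 ≤ 619,000, so full 115,000 applies
  Base: 594,000 − 115,000 = 479,000
  479,000 × 11% = 52,690

170,220 > 52,690, so the regular income tax governs.

170,220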